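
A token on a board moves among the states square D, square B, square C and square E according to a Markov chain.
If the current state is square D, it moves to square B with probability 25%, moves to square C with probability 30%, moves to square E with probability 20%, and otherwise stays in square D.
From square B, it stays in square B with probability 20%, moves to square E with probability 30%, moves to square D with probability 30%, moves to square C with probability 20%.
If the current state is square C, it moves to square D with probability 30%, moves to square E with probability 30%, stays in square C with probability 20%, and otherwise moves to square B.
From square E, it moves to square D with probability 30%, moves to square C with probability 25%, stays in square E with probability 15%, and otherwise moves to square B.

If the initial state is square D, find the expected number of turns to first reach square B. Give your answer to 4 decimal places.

4.0383

Let t(s) be the expected number of turns to first reach square B from state s, with t(square B) = 0. Conditioning on the first turn:
t(square D) = 1 + 0.25·t(square D) + 0.3·t(square C) + 0.2·t(square E)
t(square C) = 1 + 0.3·t(square D) + 0.2·t(square C) + 0.3·t(square E)
t(square E) = 1 + 0.3·t(square D) + 0.25·t(square C) + 0.15·t(square E)
Solving: t(square D) = 4.0383, t(square C) = 4.2037, t(square E) = 3.8381.
Expected turns from square D to square B: 4.0383.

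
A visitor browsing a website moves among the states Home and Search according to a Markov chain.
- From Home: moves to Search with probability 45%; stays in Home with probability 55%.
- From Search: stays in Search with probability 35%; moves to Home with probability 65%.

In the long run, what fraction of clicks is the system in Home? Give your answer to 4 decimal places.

0.5909

Let the stationary distribution be π with π = πP and π_1 + π_2 = 1.
π_1 = 0.55·π_1 + 0.65·π_2
Solving with the normalization constraint gives π = (0.5909, 0.4091).
So the stationary probability of Home is 0.5909.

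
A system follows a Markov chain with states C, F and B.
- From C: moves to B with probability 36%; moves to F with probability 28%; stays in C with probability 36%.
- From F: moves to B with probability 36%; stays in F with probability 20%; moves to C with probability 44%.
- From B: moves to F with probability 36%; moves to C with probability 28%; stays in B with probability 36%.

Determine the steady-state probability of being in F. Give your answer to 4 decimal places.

Let the stationary distribution be π with π = πP and π_1 + π_2 + π_3 = 1.
π_1 = 0.36·π_1 + 0.44·π_2 + 0.28·π_3
π_2 = 0.28·π_1 + 0.2·π_2 + 0.36·π_3
Solving with the normalization constraint gives π = (0.3541, 0.2859, 0.3600).
So the stationary probability of F is 0.2859.

0.2859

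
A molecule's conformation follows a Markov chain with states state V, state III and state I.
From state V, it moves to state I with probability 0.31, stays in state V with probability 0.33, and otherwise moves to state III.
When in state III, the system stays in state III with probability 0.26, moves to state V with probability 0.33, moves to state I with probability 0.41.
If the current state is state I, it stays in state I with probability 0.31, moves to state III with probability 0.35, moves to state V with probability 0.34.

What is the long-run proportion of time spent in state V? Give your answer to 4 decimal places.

Let the stationary distribution be π with π = πP and π_1 + π_2 + π_3 = 1.
π_1 = 0.33·π_1 + 0.33·π_2 + 0.34·π_3
π_2 = 0.36·π_1 + 0.26·π_2 + 0.35·π_3
Solving with the normalization constraint gives π = (0.3334, 0.3242, 0.3424).
So the stationary probability of state V is 0.3334.

0.3334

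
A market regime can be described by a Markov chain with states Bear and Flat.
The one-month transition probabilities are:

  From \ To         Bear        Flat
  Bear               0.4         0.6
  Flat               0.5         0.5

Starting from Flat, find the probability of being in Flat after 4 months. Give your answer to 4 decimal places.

Propagate the distribution vector 4 months from Flat.
After 0 months: (0.0000, 1.0000)
After 1 month: (0.5000, 0.5000)
After 2 months: (0.4500, 0.5500)
After 3 months: (0.4550, 0.5450)
After 4 months: (0.4545, 0.5455)
P(in Flat after 4 months) = 0.5455

0.5455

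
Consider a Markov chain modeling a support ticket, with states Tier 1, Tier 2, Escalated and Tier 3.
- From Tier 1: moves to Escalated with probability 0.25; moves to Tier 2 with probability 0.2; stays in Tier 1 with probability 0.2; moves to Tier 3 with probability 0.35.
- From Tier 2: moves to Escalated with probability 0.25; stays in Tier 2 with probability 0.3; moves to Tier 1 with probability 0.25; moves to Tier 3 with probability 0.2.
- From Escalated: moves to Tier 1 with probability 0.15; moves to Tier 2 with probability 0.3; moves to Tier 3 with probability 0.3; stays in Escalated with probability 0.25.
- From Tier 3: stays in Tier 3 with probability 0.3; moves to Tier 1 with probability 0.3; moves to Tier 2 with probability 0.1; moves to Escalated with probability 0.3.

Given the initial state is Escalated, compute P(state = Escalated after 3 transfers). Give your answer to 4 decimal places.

Propagate the distribution vector 3 transfers from Escalated.
After 0 transfers: (0.0000, 0.0000, 1.0000, 0.0000)
After 1 transfer: (0.1500, 0.3000, 0.2500, 0.3000)
After 2 transfers: (0.2325, 0.2250, 0.2650, 0.2775)
After 3 transfers: (0.2258, 0.2213, 0.2639, 0.2891)
P(in Escalated after 3 transfers) = 0.2639

0.2639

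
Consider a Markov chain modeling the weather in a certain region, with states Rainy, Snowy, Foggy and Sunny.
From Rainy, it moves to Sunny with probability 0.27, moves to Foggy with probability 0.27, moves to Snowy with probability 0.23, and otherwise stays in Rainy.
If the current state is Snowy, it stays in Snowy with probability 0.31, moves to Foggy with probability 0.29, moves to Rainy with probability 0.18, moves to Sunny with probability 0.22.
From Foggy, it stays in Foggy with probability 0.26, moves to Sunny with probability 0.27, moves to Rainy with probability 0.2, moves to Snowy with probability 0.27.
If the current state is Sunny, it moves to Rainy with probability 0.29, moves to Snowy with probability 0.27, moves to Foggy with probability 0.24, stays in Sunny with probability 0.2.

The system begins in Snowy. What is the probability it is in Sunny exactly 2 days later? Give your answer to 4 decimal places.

Propagate the distribution vector 2 days from Snowy.
After 0 days: (0.0000, 1.0000, 0.0000, 0.0000)
After 1 day: (0.1800, 0.3100, 0.2900, 0.2200)
After 2 days: (0.2190, 0.2752, 0.2667, 0.2391)
P(in Sunny after 2 days) = 0.2391

0.2391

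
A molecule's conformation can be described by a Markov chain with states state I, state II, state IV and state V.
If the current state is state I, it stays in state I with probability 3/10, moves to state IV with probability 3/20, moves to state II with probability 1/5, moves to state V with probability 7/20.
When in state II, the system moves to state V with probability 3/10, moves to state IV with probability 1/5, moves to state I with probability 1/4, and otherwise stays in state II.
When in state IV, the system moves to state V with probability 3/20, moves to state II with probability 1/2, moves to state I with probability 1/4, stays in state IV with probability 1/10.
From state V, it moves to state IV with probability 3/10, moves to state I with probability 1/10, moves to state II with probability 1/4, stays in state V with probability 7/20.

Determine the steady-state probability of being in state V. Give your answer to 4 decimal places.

0.2958

Let the stationary distribution be π with π = πP and π_1 + π_2 + π_3 + π_4 = 1.
π_1 = 0.3·π_1 + 0.25·π_2 + 0.25·π_3 + 0.1·π_4
π_2 = 0.2·π_1 + 0.25·π_2 + 0.5·π_3 + 0.25·π_4
π_3 = 0.15·π_1 + 0.2·π_2 + 0.1·π_3 + 0.3·π_4
Solving with the normalization constraint gives π = (0.2165, 0.2889, 0.1989, 0.2958).
So the stationary probability of state V is 0.2958.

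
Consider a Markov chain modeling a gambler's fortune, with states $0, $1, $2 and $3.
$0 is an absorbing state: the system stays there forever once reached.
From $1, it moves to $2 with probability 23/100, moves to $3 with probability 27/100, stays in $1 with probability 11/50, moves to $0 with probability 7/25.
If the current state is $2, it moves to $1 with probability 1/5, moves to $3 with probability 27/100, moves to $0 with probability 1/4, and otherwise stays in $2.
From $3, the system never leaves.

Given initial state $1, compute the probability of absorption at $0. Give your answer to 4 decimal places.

0.5025

Let h(s) be the probability of absorption at $0 starting from transient state s. Then h($0) = 1 and h($3) = 0. By first-step analysis:
h($1) = 0.28·1 + 0.22·h($1) + 0.23·h($2) + 0.27·0
h($2) = 0.25·1 + 0.2·h($1) + 0.28·h($2) + 0.27·0
Solving: h($1) = 0.5025, h($2) = 0.4868.
Starting from $1, the probability is 0.5025.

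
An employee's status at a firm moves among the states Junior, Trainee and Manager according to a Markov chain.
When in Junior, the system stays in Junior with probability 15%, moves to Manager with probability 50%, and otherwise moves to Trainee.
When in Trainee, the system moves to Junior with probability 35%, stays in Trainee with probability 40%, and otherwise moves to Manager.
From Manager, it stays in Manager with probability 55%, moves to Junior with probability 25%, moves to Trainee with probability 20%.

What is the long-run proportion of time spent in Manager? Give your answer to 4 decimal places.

Let the stationary distribution be π with π = πP and π_1 + π_2 + π_3 = 1.
π_1 = 0.15·π_1 + 0.35·π_2 + 0.25·π_3
π_2 = 0.35·π_1 + 0.4·π_2 + 0.2·π_3
Solving with the normalization constraint gives π = (0.2543, 0.2977, 0.4480).
So the stationary probability of Manager is 0.4480.

0.4480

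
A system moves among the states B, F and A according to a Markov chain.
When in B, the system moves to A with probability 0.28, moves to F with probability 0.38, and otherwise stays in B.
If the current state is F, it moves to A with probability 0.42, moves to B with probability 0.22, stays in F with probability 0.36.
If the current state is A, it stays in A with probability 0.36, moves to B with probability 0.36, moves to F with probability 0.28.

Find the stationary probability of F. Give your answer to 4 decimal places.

0.3377

Let the stationary distribution be π with π = πP and π_1 + π_2 + π_3 = 1.
π_1 = 0.34·π_1 + 0.22·π_2 + 0.36·π_3
π_2 = 0.38·π_1 + 0.36·π_2 + 0.28·π_3
Solving with the normalization constraint gives π = (0.3066, 0.3377, 0.3557).
So the stationary probability of F is 0.3377.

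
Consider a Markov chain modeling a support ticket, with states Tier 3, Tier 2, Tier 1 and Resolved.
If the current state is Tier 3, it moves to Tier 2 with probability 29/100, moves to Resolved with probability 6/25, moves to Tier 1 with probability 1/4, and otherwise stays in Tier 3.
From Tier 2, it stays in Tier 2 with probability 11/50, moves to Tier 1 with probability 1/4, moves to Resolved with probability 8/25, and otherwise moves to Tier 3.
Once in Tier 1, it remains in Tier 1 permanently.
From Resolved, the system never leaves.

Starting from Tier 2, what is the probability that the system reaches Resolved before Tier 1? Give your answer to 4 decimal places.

0.5479

Let h(s) be the probability of absorption at Resolved starting from transient state s. Then h(Resolved) = 1 and h(Tier 1) = 0. By first-step analysis:
h(Tier 3) = 0.22·h(Tier 3) + 0.29·h(Tier 2) + 0.25·0 + 0.24·1
h(Tier 2) = 0.21·h(Tier 3) + 0.22·h(Tier 2) + 0.25·0 + 0.32·1
Solving: h(Tier 3) = 0.5114, h(Tier 2) = 0.5479.
Starting from Tier 2, the probability is 0.5479.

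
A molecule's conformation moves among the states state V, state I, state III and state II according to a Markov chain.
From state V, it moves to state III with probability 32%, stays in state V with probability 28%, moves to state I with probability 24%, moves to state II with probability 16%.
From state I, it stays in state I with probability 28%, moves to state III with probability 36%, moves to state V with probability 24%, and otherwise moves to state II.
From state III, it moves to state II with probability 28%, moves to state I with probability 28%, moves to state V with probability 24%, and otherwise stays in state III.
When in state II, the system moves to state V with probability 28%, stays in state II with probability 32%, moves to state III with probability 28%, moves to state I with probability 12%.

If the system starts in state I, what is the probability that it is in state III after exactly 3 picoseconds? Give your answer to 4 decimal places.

Propagate the distribution vector 3 picoseconds from state I.
After 0 picoseconds: (0.0000, 1.0000, 0.0000, 0.0000)
After 1 picosecond: (0.2400, 0.2800, 0.3600, 0.1200)
After 2 picoseconds: (0.2544, 0.2512, 0.2832, 0.2112)
After 3 picoseconds: (0.2586, 0.2360, 0.2876, 0.2177)
P(in state III after 3 picoseconds) = 0.2876

0.2876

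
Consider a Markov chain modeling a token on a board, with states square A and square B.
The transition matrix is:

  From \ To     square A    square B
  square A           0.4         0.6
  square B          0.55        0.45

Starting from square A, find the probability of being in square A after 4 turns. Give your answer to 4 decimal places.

0.4785

Propagate the distribution vector 4 turns from square A.
After 0 turns: (1.0000, 0.0000)
After 1 turn: (0.4000, 0.6000)
After 2 turns: (0.4900, 0.5100)
After 3 turns: (0.4765, 0.5235)
After 4 turns: (0.4785, 0.5215)
P(in square A after 4 turns) = 0.4785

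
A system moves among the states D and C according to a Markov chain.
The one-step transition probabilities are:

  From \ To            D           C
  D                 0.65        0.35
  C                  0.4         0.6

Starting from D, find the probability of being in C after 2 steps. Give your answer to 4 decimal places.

0.4375

Sum over the intermediate state after 1 step:
P = P(D→D)·P(D→C) + P(D→C)·P(C→C)
  = 0.65×0.35 + 0.35×0.6
  = 0.2275 + 0.2100 = 0.4375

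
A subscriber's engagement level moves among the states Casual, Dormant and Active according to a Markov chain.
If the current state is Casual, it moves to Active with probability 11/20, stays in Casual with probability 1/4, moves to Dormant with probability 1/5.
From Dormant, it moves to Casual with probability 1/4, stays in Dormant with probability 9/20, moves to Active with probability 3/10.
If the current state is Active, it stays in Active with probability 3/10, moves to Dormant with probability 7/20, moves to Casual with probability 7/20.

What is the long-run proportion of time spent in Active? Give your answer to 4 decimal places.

Let the stationary distribution be π with π = πP and π_1 + π_2 + π_3 = 1.
π_1 = 0.25·π_1 + 0.25·π_2 + 0.35·π_3
π_2 = 0.2·π_1 + 0.45·π_2 + 0.35·π_3
Solving with the normalization constraint gives π = (0.2872, 0.3410, 0.3718).
So the stationary probability of Active is 0.3718.

0.3718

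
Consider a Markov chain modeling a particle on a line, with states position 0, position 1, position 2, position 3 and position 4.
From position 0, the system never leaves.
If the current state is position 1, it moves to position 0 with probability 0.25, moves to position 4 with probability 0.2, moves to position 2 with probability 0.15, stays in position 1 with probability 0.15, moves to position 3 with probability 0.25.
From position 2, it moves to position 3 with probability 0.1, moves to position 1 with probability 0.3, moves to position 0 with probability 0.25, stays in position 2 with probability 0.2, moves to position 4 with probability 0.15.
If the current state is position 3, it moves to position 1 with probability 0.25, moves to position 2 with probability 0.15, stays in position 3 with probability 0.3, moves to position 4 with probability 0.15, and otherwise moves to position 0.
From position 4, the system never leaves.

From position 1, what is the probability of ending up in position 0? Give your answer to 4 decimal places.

Let h(s) be the probability of absorption at position 0 starting from transient state s. Then h(position 0) = 1 and h(position 4) = 0. By first-step analysis:
h(position 1) = 0.25·1 + 0.15·h(position 1) + 0.15·h(position 2) + 0.25·h(position 3) + 0.2·0
h(position 2) = 0.25·1 + 0.3·h(position 1) + 0.2·h(position 2) + 0.1·h(position 3) + 0.15·0
h(position 3) = 0.15·1 + 0.25·h(position 1) + 0.15·h(position 2) + 0.3·h(position 3) + 0.15·0
Solving: h(position 1) = 0.5566, h(position 2) = 0.5886, h(position 3) = 0.5392.
Starting from position 1, the probability is 0.5566.

0.5566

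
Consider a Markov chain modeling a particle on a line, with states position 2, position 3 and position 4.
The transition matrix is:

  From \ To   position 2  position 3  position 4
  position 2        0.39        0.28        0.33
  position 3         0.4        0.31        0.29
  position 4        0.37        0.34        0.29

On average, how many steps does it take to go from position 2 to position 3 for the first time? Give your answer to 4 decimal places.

3.3441

Let t(s) be the expected number of steps to first reach position 3 from state s, with t(position 3) = 0. Conditioning on the first step:
t(position 2) = 1 + 0.39·t(position 2) + 0.33·t(position 4)
t(position 4) = 1 + 0.37·t(position 2) + 0.29·t(position 4)
Solving: t(position 2) = 3.3441, t(position 4) = 3.1511.
Expected steps from position 2 to position 3: 3.3441.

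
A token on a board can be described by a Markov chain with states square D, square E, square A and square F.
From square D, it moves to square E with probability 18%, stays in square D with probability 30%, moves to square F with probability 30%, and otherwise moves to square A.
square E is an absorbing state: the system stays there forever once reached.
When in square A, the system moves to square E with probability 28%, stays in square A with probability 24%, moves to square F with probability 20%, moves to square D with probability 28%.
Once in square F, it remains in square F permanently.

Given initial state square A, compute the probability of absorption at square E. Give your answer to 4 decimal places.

Let h(s) be the probability of absorption at square E starting from transient state s. Then h(square E) = 1 and h(square F) = 0. By first-step analysis:
h(square D) = 0.3·h(square D) + 0.18·1 + 0.22·h(square A) + 0.3·0
h(square A) = 0.28·h(square D) + 0.28·1 + 0.24·h(square A) + 0.2·0
Solving: h(square D) = 0.4218, h(square A) = 0.5238.
Starting from square A, the probability is 0.5238.

0.5238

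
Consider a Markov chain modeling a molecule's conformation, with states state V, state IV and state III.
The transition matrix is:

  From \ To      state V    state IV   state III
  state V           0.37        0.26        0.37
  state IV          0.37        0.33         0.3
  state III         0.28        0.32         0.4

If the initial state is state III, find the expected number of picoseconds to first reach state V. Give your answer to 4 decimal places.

3.2353

Let t(s) be the expected number of picoseconds to first reach state V from state s, with t(state V) = 0. Conditioning on the first picosecond:
t(state IV) = 1 + 0.33·t(state IV) + 0.3·t(state III)
t(state III) = 1 + 0.32·t(state IV) + 0.4·t(state III)
Solving: t(state IV) = 2.9412, t(state III) = 3.2353.
Expected picoseconds from state III to state V: 3.2353.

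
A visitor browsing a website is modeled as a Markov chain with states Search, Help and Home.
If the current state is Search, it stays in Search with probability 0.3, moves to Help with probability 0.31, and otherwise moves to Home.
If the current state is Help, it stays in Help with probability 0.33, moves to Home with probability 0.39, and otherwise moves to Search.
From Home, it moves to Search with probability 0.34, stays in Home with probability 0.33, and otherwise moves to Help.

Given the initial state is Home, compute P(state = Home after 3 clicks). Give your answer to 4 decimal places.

0.3678

Propagate the distribution vector 3 clicks from Home.
After 0 clicks: (0.0000, 0.0000, 1.0000)
After 1 click: (0.3400, 0.3300, 0.3300)
After 2 clicks: (0.3066, 0.3232, 0.3702)
After 3 clicks: (0.3083, 0.3239, 0.3678)
P(in Home after 3 clicks) = 0.3678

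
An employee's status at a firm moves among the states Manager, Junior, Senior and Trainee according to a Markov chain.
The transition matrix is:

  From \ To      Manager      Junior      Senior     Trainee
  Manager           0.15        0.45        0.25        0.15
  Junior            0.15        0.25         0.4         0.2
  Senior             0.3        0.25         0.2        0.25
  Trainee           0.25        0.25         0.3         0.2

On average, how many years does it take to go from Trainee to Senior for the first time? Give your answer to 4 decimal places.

Let t(s) be the expected number of years to first reach Senior from state s, with t(Senior) = 0. Conditioning on the first year:
t(Manager) = 1 + 0.15·t(Manager) + 0.45·t(Junior) + 0.15·t(Trainee)
t(Junior) = 1 + 0.15·t(Manager) + 0.25·t(Junior) + 0.2·t(Trainee)
t(Trainee) = 1 + 0.25·t(Manager) + 0.25·t(Junior) + 0.2·t(Trainee)
Solving: t(Manager) = 3.2190, t(Junior) = 2.8132, t(Trainee) = 3.1351.
Expected years from Trainee to Senior: 3.1351.

3.1351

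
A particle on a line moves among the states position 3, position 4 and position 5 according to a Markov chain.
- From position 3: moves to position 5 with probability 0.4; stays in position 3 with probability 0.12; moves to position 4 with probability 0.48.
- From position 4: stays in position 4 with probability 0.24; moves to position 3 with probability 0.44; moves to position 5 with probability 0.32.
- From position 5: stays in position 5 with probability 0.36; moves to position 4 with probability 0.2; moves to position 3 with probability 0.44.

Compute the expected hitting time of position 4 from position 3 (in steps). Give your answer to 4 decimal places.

Let t(s) be the expected number of steps to first reach position 4 from state s, with t(position 4) = 0. Conditioning on the first step:
t(position 3) = 1 + 0.12·t(position 3) + 0.4·t(position 5)
t(position 5) = 1 + 0.44·t(position 3) + 0.36·t(position 5)
Solving: t(position 3) = 2.6860, t(position 5) = 3.4091.
Expected steps from position 3 to position 4: 2.6860.

2.6860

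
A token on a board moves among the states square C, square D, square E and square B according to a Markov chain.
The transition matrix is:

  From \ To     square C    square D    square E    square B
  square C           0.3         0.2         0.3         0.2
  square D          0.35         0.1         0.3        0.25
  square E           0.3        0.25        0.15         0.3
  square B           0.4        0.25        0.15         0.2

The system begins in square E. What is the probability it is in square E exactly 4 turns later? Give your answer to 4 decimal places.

0.2304

Propagate the distribution vector 4 turns from square E.
After 0 turns: (0.0000, 0.0000, 1.0000, 0.0000)
After 1 turn: (0.3000, 0.2500, 0.1500, 0.3000)
After 2 turns: (0.3425, 0.1975, 0.2325, 0.2275)
After 3 turns: (0.3326, 0.2033, 0.2310, 0.2331)
After 4 turns: (0.3335, 0.2029, 0.2304, 0.2333)
P(in square E after 4 turns) = 0.2304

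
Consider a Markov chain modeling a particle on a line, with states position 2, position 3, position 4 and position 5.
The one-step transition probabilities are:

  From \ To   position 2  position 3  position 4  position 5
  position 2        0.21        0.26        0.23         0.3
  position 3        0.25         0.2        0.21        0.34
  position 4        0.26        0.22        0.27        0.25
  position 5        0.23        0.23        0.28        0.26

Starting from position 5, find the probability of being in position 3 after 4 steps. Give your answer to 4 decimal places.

Propagate the distribution vector 4 steps from position 5.
After 0 steps: (0.0000, 0.0000, 0.0000, 1.0000)
After 1 step: (0.2300, 0.2300, 0.2800, 0.2600)
After 2 steps: (0.2384, 0.2272, 0.2496, 0.2848)
After 3 steps: (0.2373, 0.2278, 0.2497, 0.2852)
After 4 steps: (0.2373, 0.2278, 0.2497, 0.2852)
P(in position 3 after 4 steps) = 0.2278

0.2278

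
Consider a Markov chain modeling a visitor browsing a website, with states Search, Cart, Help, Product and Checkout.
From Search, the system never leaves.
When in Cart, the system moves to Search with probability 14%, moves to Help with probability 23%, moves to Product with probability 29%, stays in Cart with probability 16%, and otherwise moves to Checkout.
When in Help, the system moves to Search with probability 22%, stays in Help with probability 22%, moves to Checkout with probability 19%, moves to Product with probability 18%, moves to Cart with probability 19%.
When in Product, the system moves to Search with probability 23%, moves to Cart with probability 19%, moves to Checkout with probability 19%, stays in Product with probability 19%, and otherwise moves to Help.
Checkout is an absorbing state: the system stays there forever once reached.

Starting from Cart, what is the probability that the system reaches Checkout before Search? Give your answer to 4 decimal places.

Let h(s) be the probability of absorption at Checkout starting from transient state s. Then h(Checkout) = 1 and h(Search) = 0. By first-step analysis:
h(Cart) = 0.14·0 + 0.16·h(Cart) + 0.23·h(Help) + 0.29·h(Product) + 0.18·1
h(Help) = 0.22·0 + 0.19·h(Cart) + 0.22·h(Help) + 0.18·h(Product) + 0.19·1
h(Product) = 0.23·0 + 0.19·h(Cart) + 0.2·h(Help) + 0.19·h(Product) + 0.19·1
Solving: h(Cart) = 0.5072, h(Help) = 0.4758, h(Product) = 0.4710.
Starting from Cart, the probability is 0.5072.

0.5072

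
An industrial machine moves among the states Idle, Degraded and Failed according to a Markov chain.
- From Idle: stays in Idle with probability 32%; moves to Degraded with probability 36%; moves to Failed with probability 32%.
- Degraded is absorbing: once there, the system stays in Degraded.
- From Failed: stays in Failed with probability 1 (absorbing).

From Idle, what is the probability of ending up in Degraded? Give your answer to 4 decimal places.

Let h(s) be the probability of absorption at Degraded starting from transient state s. Then h(Degraded) = 1 and h(Failed) = 0. By first-step analysis:
h(Idle) = 0.32·h(Idle) + 0.36·1 + 0.32·0
Solving: h(Idle) = 0.5294.
Starting from Idle, the probability is 0.5294.

0.5294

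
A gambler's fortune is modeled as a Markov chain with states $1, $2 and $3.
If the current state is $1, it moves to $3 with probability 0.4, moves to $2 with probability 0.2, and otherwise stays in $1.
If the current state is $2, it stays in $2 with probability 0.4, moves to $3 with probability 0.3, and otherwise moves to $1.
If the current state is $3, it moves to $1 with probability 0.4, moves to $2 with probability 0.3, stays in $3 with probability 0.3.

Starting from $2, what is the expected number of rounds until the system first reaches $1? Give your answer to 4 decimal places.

Let t(s) be the expected number of rounds to first reach $1 from state s, with t($1) = 0. Conditioning on the first round:
t($2) = 1 + 0.4·t($2) + 0.3·t($3)
t($3) = 1 + 0.3·t($2) + 0.3·t($3)
Solving: t($2) = 3.0303, t($3) = 2.7273.
Expected rounds from $2 to $1: 3.0303.

3.0303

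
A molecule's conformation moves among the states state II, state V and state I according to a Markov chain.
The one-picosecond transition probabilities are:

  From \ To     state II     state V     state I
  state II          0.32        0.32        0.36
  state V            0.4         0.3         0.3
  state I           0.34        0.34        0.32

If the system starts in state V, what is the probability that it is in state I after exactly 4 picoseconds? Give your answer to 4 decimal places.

0.3277

Propagate the distribution vector 4 picoseconds from state V.
After 0 picoseconds: (0.0000, 1.0000, 0.0000)
After 1 picosecond: (0.4000, 0.3000, 0.3000)
After 2 picoseconds: (0.3500, 0.3200, 0.3300)
After 3 picoseconds: (0.3522, 0.3202, 0.3276)
After 4 picoseconds: (0.3522, 0.3201, 0.3277)
P(in state I after 4 picoseconds) = 0.3277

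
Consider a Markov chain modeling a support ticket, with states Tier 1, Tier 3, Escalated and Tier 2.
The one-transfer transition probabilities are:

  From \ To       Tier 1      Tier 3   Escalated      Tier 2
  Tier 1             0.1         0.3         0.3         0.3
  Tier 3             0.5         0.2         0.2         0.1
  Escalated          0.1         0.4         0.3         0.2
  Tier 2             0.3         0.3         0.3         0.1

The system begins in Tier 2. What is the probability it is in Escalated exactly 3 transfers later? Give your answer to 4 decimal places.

0.2700

Propagate the distribution vector 3 transfers from Tier 2.
After 0 transfers: (0.0000, 0.0000, 0.0000, 1.0000)
After 1 transfer: (0.3000, 0.3000, 0.3000, 0.1000)
After 2 transfers: (0.2400, 0.3000, 0.2700, 0.1900)
After 3 transfers: (0.2580, 0.2970, 0.2700, 0.1750)
P(in Escalated after 3 transfers) = 0.2700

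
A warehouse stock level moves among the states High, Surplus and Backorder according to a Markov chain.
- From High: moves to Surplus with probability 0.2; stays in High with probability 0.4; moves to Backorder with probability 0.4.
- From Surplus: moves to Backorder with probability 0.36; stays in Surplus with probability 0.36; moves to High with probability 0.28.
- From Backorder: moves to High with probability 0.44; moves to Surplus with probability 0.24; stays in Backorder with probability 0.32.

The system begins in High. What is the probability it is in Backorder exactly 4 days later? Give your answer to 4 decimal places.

0.3609

Propagate the distribution vector 4 days from High.
After 0 days: (1.0000, 0.0000, 0.0000)
After 1 day: (0.4000, 0.2000, 0.4000)
After 2 days: (0.3920, 0.2480, 0.3600)
After 3 days: (0.3846, 0.2541, 0.3613)
After 4 days: (0.3840, 0.2551, 0.3609)
P(in Backorder after 4 days) = 0.3609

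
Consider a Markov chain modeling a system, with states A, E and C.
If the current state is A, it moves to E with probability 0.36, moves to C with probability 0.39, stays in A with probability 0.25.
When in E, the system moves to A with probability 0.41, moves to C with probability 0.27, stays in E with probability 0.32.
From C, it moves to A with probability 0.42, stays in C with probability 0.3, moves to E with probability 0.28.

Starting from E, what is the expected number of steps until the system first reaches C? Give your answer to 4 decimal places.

Let t(s) be the expected number of steps to first reach C from state s, with t(C) = 0. Conditioning on the first step:
t(A) = 1 + 0.25·t(A) + 0.36·t(E)
t(E) = 1 + 0.41·t(A) + 0.32·t(E)
Solving: t(A) = 2.8698, t(E) = 3.2009.
Expected steps from E to C: 3.2009.

3.2009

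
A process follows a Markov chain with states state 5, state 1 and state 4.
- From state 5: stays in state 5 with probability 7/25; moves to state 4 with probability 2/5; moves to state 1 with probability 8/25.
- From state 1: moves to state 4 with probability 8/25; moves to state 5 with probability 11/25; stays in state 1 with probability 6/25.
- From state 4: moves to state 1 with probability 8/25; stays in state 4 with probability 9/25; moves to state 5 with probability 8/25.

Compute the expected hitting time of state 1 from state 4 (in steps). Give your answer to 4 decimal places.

Let t(s) be the expected number of steps to first reach state 1 from state s, with t(state 1) = 0. Conditioning on the first step:
t(state 5) = 1 + 0.28·t(state 5) + 0.4·t(state 4)
t(state 4) = 1 + 0.32·t(state 5) + 0.36·t(state 4)
Solving: t(state 5) = 3.1250, t(state 4) = 3.1250.
Expected steps from state 4 to state 1: 3.1250.

3.1250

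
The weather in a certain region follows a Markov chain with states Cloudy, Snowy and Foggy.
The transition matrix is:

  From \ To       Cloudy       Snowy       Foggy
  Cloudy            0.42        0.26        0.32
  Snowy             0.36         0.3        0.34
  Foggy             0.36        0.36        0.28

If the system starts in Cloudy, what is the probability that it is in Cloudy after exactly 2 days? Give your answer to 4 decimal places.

Sum over the intermediate state after 1 day:
P = P(Cloudy→Cloudy)·P(Cloudy→Cloudy) + P(Cloudy→Snowy)·P(Snowy→Cloudy) + P(Cloudy→Foggy)·P(Foggy→Cloudy)
  = 0.42×0.42 + 0.26×0.36 + 0.32×0.36
  = 0.1764 + 0.0936 + 0.1152 = 0.3852

0.3852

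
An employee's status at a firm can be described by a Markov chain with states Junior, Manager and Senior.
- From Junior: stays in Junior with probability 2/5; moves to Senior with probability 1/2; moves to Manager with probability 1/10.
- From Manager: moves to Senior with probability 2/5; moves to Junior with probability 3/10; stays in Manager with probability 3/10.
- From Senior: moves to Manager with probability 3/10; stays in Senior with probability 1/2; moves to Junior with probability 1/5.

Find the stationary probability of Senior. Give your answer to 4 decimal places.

0.4756

Let the stationary distribution be π with π = πP and π_1 + π_2 + π_3 = 1.
π_1 = 0.4·π_1 + 0.3·π_2 + 0.2·π_3
π_2 = 0.1·π_1 + 0.3·π_2 + 0.3·π_3
Solving with the normalization constraint gives π = (0.2805, 0.2439, 0.4756).
So the stationary probability of Senior is 0.4756.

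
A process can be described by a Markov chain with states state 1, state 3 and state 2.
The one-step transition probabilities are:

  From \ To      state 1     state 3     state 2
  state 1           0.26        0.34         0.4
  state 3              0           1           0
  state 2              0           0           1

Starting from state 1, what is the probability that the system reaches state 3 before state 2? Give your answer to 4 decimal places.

0.4595

Let h(s) be the probability of absorption at state 3 starting from transient state s. Then h(state 3) = 1 and h(state 2) = 0. By first-step analysis:
h(state 1) = 0.26·h(state 1) + 0.34·1 + 0.4·0
Solving: h(state 1) = 0.4595.
Starting from state 1, the probability is 0.4595.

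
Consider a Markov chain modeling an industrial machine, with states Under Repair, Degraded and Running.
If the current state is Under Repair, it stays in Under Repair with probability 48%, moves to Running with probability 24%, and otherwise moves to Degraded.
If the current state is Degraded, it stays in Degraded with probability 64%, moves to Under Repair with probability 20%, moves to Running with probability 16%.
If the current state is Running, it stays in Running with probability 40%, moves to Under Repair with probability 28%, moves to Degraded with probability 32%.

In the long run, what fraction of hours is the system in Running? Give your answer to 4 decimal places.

0.2426

Let the stationary distribution be π with π = πP and π_1 + π_2 + π_3 = 1.
π_1 = 0.48·π_1 + 0.2·π_2 + 0.28·π_3
π_2 = 0.28·π_1 + 0.64·π_2 + 0.32·π_3
Solving with the normalization constraint gives π = (0.3047, 0.4527, 0.2426).
So the stationary probability of Running is 0.2426.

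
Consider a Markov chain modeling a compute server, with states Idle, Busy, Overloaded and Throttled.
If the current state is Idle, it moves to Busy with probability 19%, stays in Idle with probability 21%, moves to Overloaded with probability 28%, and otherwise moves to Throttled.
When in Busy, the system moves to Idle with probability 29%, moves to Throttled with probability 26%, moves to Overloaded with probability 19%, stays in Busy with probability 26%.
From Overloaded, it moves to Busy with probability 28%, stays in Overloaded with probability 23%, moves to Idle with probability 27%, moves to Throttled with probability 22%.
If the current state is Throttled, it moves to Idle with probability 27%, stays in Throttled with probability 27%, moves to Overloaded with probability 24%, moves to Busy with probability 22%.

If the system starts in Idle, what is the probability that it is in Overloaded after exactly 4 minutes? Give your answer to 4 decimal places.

Propagate the distribution vector 4 minutes from Idle.
After 0 minutes: (1.0000, 0.0000, 0.0000, 0.0000)
After 1 minute: (0.2100, 0.1900, 0.2800, 0.3200)
After 2 minutes: (0.2612, 0.2381, 0.2361, 0.2646)
After 3 minutes: (0.2591, 0.2359, 0.2362, 0.2689)
After 4 minutes: (0.2592, 0.2358, 0.2362, 0.2688)
P(in Overloaded after 4 minutes) = 0.2362

0.2362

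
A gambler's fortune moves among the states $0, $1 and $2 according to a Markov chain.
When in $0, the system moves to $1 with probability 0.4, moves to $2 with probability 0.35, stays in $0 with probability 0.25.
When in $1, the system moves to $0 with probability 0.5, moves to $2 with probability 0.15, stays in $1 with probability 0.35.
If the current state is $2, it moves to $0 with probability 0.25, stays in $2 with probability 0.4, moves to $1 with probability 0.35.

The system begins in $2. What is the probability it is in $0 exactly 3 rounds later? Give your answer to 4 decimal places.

0.3406

Propagate the distribution vector 3 rounds from $2.
After 0 rounds: (0.0000, 0.0000, 1.0000)
After 1 round: (0.2500, 0.3500, 0.4000)
After 2 rounds: (0.3375, 0.3625, 0.3000)
After 3 rounds: (0.3406, 0.3669, 0.2925)
P(in $0 after 3 rounds) = 0.3406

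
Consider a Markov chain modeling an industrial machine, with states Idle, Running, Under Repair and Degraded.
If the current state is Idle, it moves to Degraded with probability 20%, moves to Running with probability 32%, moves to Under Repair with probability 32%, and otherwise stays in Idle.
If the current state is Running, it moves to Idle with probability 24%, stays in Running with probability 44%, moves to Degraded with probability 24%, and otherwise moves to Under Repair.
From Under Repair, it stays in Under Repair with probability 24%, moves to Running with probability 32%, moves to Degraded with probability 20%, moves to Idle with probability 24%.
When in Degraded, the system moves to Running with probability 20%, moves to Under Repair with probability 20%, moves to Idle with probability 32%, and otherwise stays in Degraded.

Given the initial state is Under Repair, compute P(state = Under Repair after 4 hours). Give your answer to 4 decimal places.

Propagate the distribution vector 4 hours from Under Repair.
After 0 hours: (0.0000, 0.0000, 1.0000, 0.0000)
After 1 hour: (0.2400, 0.3200, 0.2400, 0.2000)
After 2 hours: (0.2368, 0.3344, 0.2000, 0.2288)
After 3 hours: (0.2394, 0.3327, 0.1963, 0.2317)
After 4 hours: (0.2394, 0.3321, 0.1967, 0.2318)
P(in Under Repair after 4 hours) = 0.1967

0.1967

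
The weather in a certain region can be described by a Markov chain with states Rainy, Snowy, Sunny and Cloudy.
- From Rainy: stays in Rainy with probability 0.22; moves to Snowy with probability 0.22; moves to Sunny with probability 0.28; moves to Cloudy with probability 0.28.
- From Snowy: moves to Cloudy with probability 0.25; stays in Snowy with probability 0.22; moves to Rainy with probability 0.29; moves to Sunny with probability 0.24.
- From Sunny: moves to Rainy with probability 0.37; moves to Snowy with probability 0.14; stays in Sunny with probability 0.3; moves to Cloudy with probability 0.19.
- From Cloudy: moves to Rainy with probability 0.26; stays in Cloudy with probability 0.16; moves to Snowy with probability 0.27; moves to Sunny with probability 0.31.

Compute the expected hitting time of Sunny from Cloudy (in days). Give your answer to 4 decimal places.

Let t(s) be the expected number of days to first reach Sunny from state s, with t(Sunny) = 0. Conditioning on the first day:
t(Rainy) = 1 + 0.22·t(Rainy) + 0.22·t(Snowy) + 0.28·t(Cloudy)
t(Snowy) = 1 + 0.29·t(Rainy) + 0.22·t(Snowy) + 0.25·t(Cloudy)
t(Cloudy) = 1 + 0.26·t(Rainy) + 0.27·t(Snowy) + 0.16·t(Cloudy)
Solving: t(Rainy) = 3.5968, t(Snowy) = 3.7434, t(Cloudy) = 3.5070.
Expected days from Cloudy to Sunny: 3.5070.

3.5070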